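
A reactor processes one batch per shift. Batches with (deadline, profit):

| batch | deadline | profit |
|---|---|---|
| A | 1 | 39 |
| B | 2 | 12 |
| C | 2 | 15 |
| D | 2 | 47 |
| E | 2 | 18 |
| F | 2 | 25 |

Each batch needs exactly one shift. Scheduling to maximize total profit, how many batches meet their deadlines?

2

Take jobs in profit order; each goes to the latest open slot no later than its deadline.
Profit order: D=47 A=39 F=25 E=18 C=15 B=12
Assign: D→slot 2, A→slot 1, F skipped, E skipped, C skipped, B skipped.
Slots: [1:A] [2:D]
2 of 6 scheduled.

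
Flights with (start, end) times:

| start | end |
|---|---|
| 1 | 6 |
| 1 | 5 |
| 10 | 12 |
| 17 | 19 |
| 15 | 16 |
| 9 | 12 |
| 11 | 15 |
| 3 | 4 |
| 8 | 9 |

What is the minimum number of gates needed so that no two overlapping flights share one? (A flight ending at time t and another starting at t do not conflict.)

3

Count concurrent intervals with a sweep; the peak is the room count.
starts: [1, 1, 3, 8, 9, 10, 11, 15, 17]
ends:   [4, 5, 6, 9, 12, 12, 15, 16, 19]
s1→1 s1→2 s3→3  — peak 3.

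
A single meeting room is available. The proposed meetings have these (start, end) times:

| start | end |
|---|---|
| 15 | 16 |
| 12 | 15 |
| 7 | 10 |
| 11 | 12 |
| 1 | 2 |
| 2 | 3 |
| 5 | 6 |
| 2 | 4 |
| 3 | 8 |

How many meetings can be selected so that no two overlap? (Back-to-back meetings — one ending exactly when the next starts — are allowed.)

7

By end time: (1,2), (2,3), (2,4), (5,6), (3,8), (7,10), (11,12), (12,15), (15,16).
Pick (1,2); next start ≥ 2 → (2,3); next start ≥ 3 → (5,6); next start ≥ 6 → (7,10); next start ≥ 10 → (11,12); next start ≥ 12 → (12,15); next start ≥ 15 → (15,16).
Selected 7 meetings.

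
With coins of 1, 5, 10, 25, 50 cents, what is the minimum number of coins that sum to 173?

173 − 3×50→23 − 2×10→3 − 3×1→0
Total coins = 3 + 2 + 3 = 8

8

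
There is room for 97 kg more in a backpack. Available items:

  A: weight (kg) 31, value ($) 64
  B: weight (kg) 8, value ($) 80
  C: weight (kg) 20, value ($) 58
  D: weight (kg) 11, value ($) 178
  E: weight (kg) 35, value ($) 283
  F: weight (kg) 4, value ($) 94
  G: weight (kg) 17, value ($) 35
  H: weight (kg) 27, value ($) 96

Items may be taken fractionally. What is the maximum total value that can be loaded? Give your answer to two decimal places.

765.80

Order: F (94/4=23.50) > D (178/11=16.18) > B (80/8=10.00) > E (283/35=8.09) > H (96/27=3.56) > C (58/20=2.90) > A (64/31=2.06) > G (35/17=2.06)
Fill: take F (4 @ 94) → take D (11 @ 178) → take B (8 @ 80) → take E (35 @ 283) → take H (27 @ 96) → take 12/20 of C → 34.80; 97/97 used.
Total value = 765.80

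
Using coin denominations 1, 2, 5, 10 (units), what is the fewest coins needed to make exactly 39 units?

6

Use the largest denomination that fits, subtract, and repeat.
39 = 3×10 + 1×5 + 2×2
Total coins = 3 + 1 + 2 = 6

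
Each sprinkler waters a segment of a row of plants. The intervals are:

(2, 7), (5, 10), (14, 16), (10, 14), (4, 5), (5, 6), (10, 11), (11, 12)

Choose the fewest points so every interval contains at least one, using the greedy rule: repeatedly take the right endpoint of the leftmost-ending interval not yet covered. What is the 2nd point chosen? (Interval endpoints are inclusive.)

11

By right end: [4,5]  [5,6]  [2,7]  [5,10]  [10,11]  [11,12]  [10,14]  [14,16]
[4,5] uncovered → point at 5; [10,11] uncovered → point at 11; [14,16] uncovered → point at 16.
Points: 5, 11, 16 (3 total).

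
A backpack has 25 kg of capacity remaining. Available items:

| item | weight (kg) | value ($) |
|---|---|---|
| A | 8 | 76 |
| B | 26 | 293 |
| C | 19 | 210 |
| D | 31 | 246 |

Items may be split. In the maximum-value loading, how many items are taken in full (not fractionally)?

Order: B (293/26=11.27) > C (210/19=11.05) > A (76/8=9.50) > D (246/31=7.94)
Fill: take 25/26 of B → 281.73; 25/25 used.
0 item(s) taken whole; one partial (take 25/26 of B).

0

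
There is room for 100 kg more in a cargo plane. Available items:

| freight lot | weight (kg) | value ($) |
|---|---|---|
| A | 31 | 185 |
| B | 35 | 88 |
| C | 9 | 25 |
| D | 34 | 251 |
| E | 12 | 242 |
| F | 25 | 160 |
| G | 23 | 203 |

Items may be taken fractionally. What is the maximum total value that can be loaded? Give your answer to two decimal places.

891.81

Order: E (242/12=20.17) > G (203/23=8.83) > D (251/34=7.38) > F (160/25=6.40) > A (185/31=5.97) > C (25/9=2.78) > B (88/35=2.51)
Fill: take E (12 @ 242) → take G (23 @ 203) → take D (34 @ 251) → take F (25 @ 160) → take 6/31 of A → 35.81; 100/100 used.
Total value = 891.81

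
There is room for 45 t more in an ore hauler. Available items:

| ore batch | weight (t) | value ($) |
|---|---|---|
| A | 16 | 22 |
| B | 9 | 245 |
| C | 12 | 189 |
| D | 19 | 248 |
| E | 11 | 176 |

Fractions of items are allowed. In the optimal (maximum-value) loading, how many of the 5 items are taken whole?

3

Ratios (sorted): B 27.22, E 16.00, C 15.75, D 13.05, A 1.38
take B (9 @ 245); take E (11 @ 176); take C (12 @ 189); take 13/19 of D → 169.68. Capacity used 45/45.
3 item(s) taken whole; one partial (take 13/19 of D).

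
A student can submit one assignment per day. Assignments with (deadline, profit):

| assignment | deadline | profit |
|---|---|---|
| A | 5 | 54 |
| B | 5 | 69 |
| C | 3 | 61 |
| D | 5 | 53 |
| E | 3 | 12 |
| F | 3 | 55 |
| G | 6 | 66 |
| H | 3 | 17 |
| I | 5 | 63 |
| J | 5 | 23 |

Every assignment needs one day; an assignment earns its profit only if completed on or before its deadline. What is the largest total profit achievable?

368

Sort by profit descending; place each in the latest free slot ≤ its deadline.
By profit: B(d5,69), G(d6,66), I(d5,63), C(d3,61), F(d3,55), A(d5,54), D(d5,53), J(d5,23), H(d3,17), E(d3,12)
B→slot 5; G→slot 6; I→slot 4; C→slot 3; F→slot 2; A→slot 1; D skipped; J skipped; H skipped; E skipped.
Profit = 54 + 55 + 61 + 63 + 69 + 66 = 368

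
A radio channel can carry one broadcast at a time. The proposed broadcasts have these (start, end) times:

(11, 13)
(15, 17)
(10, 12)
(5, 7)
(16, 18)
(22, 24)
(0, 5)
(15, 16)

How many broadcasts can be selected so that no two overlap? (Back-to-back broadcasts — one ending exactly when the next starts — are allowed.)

6

By end time: (0,5), (5,7), (10,12), (11,13), (15,16), (15,17), (16,18), (22,24).
Pick (0,5); next start ≥ 5 → (5,7); next start ≥ 7 → (10,12); next start ≥ 12 → (15,16); next start ≥ 16 → (16,18); next start ≥ 18 → (22,24).
Selected 6 broadcasts.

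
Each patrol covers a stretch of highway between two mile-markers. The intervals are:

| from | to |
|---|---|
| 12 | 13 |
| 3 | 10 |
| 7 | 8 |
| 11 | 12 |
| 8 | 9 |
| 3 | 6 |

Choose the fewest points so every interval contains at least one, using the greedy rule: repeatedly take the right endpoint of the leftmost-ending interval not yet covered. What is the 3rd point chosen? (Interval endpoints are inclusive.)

12

Process intervals by earliest right end; each time one isn't hit yet, stab at its right endpoint.
Sorted: [3,6] [7,8] [8,9] [3,10] [11,12] [12,13]
{[3,6]} hit by 6; {[7,8],[8,9],[3,10]} hit by 8; {[11,12],[12,13]} hit by 12.
Points: 6, 8, 12 (3 total).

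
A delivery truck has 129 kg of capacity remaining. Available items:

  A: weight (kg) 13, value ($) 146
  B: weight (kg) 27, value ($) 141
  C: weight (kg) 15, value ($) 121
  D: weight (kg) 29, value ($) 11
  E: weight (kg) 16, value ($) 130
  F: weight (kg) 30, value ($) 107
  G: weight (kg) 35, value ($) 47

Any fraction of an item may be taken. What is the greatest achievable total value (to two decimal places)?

682.60

Sort by value per unit weight and fill in that order.
Order: A (146/13=11.23) > E (130/16=8.12) > C (121/15=8.07) > B (141/27=5.22) > F (107/30=3.57) > G (47/35=1.34) > D (11/29=0.38)
Fill: take A (13 @ 146) → take E (16 @ 130) → take C (15 @ 121) → take B (27 @ 141) → take F (30 @ 107) → take 28/35 of G → 37.60; 129/129 used.
Total value = 682.60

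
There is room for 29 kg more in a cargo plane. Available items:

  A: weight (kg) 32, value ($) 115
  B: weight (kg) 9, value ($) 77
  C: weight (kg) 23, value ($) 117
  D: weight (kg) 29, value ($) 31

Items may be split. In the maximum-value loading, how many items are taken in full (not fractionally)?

1

Greedy by value/weight ratio, highest first.
Order: B (77/9=8.56) > C (117/23=5.09) > A (115/32=3.59) > D (31/29=1.07)
Fill: take B (9 @ 77) → take 20/23 of C → 101.74; 29/29 used.
1 item(s) taken whole; one partial (take 20/23 of C).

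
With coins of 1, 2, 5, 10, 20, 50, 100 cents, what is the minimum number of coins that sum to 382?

7

382 = 3×100 + 1×50 + 1×20 + 1×10 + 1×2
Total coins = 3 + 1 + 1 + 1 + 1 = 7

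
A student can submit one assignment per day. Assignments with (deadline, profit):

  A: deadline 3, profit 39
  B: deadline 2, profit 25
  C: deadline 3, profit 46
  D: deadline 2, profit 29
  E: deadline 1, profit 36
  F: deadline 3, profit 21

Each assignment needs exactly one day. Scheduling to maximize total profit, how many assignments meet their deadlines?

By profit: C(d3,46), A(d3,39), E(d1,36), D(d2,29), B(d2,25), F(d3,21)
C→slot 3; A→slot 2; E→slot 1; D skipped; B skipped; F skipped.
3 of 6 scheduled.

3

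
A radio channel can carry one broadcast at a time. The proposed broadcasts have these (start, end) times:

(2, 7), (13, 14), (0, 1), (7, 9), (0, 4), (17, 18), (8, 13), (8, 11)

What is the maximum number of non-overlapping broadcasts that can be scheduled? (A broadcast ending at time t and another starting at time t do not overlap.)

Order by finish time; keep every interval that doesn't clash with the previous kept one.
By end time: (0,1), (0,4), (2,7), (7,9), (8,11), (8,13), (13,14), (17,18).
Pick (0,1); next start ≥ 1 → (2,7); next start ≥ 7 → (7,9); next start ≥ 9 → (13,14); next start ≥ 14 → (17,18).
Selected 5 broadcasts.

5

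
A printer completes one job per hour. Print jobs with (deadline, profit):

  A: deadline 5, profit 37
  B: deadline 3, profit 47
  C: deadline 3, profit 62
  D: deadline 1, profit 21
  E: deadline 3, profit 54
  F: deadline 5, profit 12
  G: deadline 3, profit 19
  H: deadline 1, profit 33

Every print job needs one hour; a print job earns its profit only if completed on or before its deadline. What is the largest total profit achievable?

212

Sort by profit descending; place each in the latest free slot ≤ its deadline.
By profit: C(d3,62), E(d3,54), B(d3,47), A(d5,37), H(d1,33), D(d1,21), G(d3,19), F(d5,12)
C→slot 3; E→slot 2; B→slot 1; A→slot 5; H skipped; D skipped; G skipped; F→slot 4.
Profit = 47 + 54 + 62 + 12 + 37 = 212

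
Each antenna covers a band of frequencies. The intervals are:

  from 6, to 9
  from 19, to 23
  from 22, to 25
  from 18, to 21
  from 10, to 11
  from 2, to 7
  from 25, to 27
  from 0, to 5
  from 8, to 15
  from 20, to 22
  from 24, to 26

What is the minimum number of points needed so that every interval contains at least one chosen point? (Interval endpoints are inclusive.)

5

Sort by right endpoint; whenever an interval is uncovered, place a point at its right end.
Sorted: [0,5] [2,7] [6,9] [10,11] [8,15] [18,21] [20,22] [19,23] [22,25] [24,26] [25,27]
{[0,5],[2,7]} hit by 5; {[6,9]} hit by 9; {[10,11],[8,15]} hit by 11; {[18,21],[20,22],[19,23]} hit by 21; {[22,25],[24,26],[25,27]} hit by 25.
Points: 5, 9, 11, 21, 25 (5 total).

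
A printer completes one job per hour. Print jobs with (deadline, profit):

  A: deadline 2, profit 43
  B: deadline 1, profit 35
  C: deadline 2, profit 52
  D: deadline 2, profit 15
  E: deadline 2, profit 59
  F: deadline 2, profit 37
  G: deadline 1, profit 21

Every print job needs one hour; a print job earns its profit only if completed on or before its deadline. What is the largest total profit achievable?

Profit order: E=59 C=52 A=43 F=37 B=35 G=21 D=15
Assign: E→slot 2, C→slot 1, A skipped, F skipped, B skipped, G skipped, D skipped.
Slots: [1:C] [2:E]
Profit = 52 + 59 = 111

111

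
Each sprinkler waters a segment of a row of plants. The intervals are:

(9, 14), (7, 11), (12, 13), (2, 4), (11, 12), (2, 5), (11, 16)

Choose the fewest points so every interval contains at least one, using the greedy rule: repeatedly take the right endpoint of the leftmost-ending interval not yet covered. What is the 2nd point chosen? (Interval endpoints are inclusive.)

By right end: [2,4]  [2,5]  [7,11]  [11,12]  [12,13]  [9,14]  [11,16]
[2,4] uncovered → point at 4; [7,11] uncovered → point at 11; [12,13] uncovered → point at 13.
Points: 4, 11, 13 (3 total).

11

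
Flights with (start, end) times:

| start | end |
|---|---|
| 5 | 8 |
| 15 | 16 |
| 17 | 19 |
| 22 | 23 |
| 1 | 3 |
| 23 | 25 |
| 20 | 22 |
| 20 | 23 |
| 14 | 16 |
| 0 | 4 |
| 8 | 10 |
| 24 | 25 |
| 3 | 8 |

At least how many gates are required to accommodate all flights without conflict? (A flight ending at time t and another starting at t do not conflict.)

The answer is the maximum number of intervals overlapping at any instant.
Events (time:±→running): 0:+→1 1:+→2 … peak 2.

2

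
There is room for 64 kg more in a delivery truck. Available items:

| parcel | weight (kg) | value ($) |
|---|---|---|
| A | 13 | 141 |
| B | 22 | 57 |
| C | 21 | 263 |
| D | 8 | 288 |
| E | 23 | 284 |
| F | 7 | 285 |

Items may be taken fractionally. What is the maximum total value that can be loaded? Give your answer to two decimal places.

1174.23

Greedy by value/weight ratio, highest first.
Order: F (285/7=40.71) > D (288/8=36.00) > C (263/21=12.52) > E (284/23=12.35) > A (141/13=10.85) > B (57/22=2.59)
Fill: take F (7 @ 285) → take D (8 @ 288) → take C (21 @ 263) → take E (23 @ 284) → take 5/13 of A → 54.23; 64/64 used.
Total value = 1174.23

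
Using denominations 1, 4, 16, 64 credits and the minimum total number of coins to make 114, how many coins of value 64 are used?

1

Greedy: take as many of the largest coin as possible, then repeat with the remainder.
114 = 1×64 + 3×16 + 2×1
Count of 64: 1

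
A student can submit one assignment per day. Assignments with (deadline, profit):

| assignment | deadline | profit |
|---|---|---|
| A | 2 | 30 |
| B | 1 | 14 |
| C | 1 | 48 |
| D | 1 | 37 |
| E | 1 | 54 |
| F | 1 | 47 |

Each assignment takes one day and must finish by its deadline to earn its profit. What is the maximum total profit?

By profit: E(d1,54), C(d1,48), F(d1,47), D(d1,37), A(d2,30), B(d1,14)
E→slot 1; C skipped; F skipped; D skipped; A→slot 2; B skipped.
Profit = 54 + 30 = 84

84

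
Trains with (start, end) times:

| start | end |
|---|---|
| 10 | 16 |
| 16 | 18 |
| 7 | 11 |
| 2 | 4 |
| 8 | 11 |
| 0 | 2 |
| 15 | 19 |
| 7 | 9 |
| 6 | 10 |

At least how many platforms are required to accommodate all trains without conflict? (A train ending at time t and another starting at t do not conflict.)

4

The answer is the maximum number of intervals overlapping at any instant.
Events (time:±→running): 0:+→1 2:-→0 2:+→1 4:-→0 6:+→1 7:+→2 7:+→3 8:+→4 … peak 4.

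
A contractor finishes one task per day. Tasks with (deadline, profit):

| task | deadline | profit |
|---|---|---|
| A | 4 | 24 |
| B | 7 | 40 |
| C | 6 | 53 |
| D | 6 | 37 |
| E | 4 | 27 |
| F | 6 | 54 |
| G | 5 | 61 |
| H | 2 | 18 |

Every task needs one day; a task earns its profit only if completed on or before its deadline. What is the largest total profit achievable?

296

Sort by profit descending; place each in the latest free slot ≤ its deadline.
Profit order: G=61 F=54 C=53 B=40 D=37 E=27 A=24 H=18
Assign: G→slot 5, F→slot 6, C→slot 4, B→slot 7, D→slot 3, E→slot 2, A→slot 1, H skipped.
Slots: [1:A] [2:E] [3:D] [4:C] [5:G] [6:F] [7:B]
Profit = 24 + 27 + 37 + 53 + 61 + 54 + 40 = 296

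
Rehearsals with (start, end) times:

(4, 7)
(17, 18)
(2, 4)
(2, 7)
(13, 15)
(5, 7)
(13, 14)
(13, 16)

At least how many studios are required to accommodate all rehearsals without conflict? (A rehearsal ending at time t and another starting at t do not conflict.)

3

starts: [2, 2, 4, 5, 13, 13, 13, 17]
ends:   [4, 7, 7, 7, 14, 15, 16, 18]
s2→1 s2→2 e4→1 s4→2 s5→3  — peak 3.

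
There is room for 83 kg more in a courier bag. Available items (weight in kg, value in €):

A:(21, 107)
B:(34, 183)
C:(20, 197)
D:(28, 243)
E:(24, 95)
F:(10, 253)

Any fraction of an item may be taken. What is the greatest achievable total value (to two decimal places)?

827.56

Sort by value per unit weight and fill in that order.
Order: F (253/10=25.30) > C (197/20=9.85) > D (243/28=8.68) > B (183/34=5.38) > A (107/21=5.10) > E (95/24=3.96)
Fill: take F (10 @ 253) → take C (20 @ 197) → take D (28 @ 243) → take 25/34 of B → 134.56; 83/83 used.
Total value = 827.56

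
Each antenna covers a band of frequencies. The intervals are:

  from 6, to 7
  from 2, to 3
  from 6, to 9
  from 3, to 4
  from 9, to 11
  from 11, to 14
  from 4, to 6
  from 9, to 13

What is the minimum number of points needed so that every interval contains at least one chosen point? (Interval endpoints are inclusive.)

By right end: [2,3]  [3,4]  [4,6]  [6,7]  [6,9]  [9,11]  [9,13]  [11,14]
[2,3] uncovered → point at 3; [4,6] uncovered → point at 6; [9,11] uncovered → point at 11.
Points: 3, 6, 11 (3 total).

3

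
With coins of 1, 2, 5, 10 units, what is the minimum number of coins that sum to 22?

Use the largest denomination that fits, subtract, and repeat.
22 − 2×10→2 − 1×2→0
Total coins = 2 + 1 = 3

3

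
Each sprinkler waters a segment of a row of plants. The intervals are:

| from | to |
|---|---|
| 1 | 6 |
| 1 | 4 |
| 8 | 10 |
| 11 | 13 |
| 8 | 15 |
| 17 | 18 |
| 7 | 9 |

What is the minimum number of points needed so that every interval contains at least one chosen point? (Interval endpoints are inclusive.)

4

Sort by right endpoint; whenever an interval is uncovered, place a point at its right end.
Sorted: [1,4] [1,6] [7,9] [8,10] [11,13] [8,15] [17,18]
{[1,4],[1,6]} hit by 4; {[7,9],[8,10]} hit by 9; {[11,13],[8,15]} hit by 13; {[17,18]} hit by 18.
Points: 4, 9, 13, 18 (4 total).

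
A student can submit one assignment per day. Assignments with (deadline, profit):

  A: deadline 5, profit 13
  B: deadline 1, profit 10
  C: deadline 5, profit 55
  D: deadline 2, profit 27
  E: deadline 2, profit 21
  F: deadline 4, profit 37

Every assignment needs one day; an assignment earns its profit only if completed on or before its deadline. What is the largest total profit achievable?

153

Sort by profit descending; place each in the latest free slot ≤ its deadline.
Profit order: C=55 F=37 D=27 E=21 A=13 B=10
Assign: C→slot 5, F→slot 4, D→slot 2, E→slot 1, A→slot 3, B skipped.
Slots: [1:E] [2:D] [3:A] [4:F] [5:C]
Profit = 21 + 27 + 13 + 37 + 55 = 153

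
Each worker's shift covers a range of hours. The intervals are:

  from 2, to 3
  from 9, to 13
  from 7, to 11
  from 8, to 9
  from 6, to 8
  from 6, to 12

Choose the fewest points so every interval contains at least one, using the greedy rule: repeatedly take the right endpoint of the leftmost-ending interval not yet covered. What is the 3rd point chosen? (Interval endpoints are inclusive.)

13

Process intervals by earliest right end; each time one isn't hit yet, stab at its right endpoint.
By right end: [2,3]  [6,8]  [8,9]  [7,11]  [6,12]  [9,13]
[2,3] uncovered → point at 3; [6,8] uncovered → point at 8; [9,13] uncovered → point at 13.
Points: 3, 8, 13 (3 total).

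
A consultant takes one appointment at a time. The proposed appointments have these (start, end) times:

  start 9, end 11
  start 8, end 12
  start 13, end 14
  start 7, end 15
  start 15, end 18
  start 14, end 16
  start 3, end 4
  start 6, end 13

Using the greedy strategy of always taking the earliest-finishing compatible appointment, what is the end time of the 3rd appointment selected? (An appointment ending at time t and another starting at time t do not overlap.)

Greedy by earliest finish: after sorting by end time, pick each interval compatible with the last pick.
Sorted by end: (3,4)  (9,11)  (8,12)  (6,13)  (13,14)  (7,15)  (14,16)  (15,18)
take (3,4); take (9,11); skip (6,13); take (13,14); take (14,16).
Selected: (3,4) (9,11) (13,14) (14,16)

14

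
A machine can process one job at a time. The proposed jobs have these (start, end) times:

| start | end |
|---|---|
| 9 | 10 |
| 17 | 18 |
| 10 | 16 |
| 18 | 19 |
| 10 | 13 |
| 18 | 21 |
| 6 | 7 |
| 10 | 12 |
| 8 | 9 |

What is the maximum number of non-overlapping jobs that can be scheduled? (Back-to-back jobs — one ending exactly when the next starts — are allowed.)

6

Greedy by earliest finish: after sorting by end time, pick each interval compatible with the last pick.
Sorted by end: (6,7)  (8,9)  (9,10)  (10,12)  (10,13)  (10,16)  (17,18)  (18,19)  (18,21)
take (6,7); take (8,9); take (9,10); take (10,12); skip (10,13); take (17,18); take (18,19).
Selected 6 jobs.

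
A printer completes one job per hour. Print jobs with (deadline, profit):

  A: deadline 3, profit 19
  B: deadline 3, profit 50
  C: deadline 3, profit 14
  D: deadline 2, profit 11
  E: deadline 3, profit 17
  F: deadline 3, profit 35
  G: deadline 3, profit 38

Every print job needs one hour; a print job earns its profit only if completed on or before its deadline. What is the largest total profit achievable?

123

By profit: B(d3,50), G(d3,38), F(d3,35), A(d3,19), E(d3,17), C(d3,14), D(d2,11)
B→slot 3; G→slot 2; F→slot 1; A skipped; E skipped; C skipped; D skipped.
Profit = 35 + 38 + 50 = 123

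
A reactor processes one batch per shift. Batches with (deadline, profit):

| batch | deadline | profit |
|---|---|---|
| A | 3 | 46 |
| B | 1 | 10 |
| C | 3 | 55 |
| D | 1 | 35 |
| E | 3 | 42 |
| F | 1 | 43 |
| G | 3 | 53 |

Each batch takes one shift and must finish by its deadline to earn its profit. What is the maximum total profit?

Sort by profit descending; place each in the latest free slot ≤ its deadline.
By profit: C(d3,55), G(d3,53), A(d3,46), F(d1,43), E(d3,42), D(d1,35), B(d1,10)
C→slot 3; G→slot 2; A→slot 1; F skipped; E skipped; D skipped; B skipped.
Profit = 46 + 53 + 55 = 154

154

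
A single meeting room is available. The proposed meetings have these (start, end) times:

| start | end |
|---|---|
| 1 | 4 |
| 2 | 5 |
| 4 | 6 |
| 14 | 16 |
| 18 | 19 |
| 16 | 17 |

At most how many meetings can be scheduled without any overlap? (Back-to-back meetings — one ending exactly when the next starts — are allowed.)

5

Greedy by earliest finish: after sorting by end time, pick each interval compatible with the last pick.
Sorted by end: (1,4)  (2,5)  (4,6)  (14,16)  (16,17)  (18,19)
take (1,4); take (4,6); take (14,16); take (16,17); take (18,19).
Selected 5 meetings.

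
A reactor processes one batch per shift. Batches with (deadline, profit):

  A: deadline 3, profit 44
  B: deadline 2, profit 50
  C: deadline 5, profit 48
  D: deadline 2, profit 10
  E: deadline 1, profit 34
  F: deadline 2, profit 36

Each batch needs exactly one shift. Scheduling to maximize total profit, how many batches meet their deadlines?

4

Profit order: B=50 C=48 A=44 F=36 E=34 D=10
Assign: B→slot 2, C→slot 5, A→slot 3, F→slot 1, E skipped, D skipped.
Slots: [1:F] [2:B] [3:A] [5:C]
4 of 6 scheduled.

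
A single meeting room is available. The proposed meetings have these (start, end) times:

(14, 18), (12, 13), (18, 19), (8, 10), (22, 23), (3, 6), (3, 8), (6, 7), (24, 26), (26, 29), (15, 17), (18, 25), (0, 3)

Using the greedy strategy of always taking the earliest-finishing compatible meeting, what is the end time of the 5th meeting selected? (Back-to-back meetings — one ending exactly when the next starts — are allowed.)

13

Order by finish time; keep every interval that doesn't clash with the previous kept one.
Sorted by end: (0,3)  (3,6)  (6,7)  (3,8)  (8,10)  (12,13)  (15,17)  (14,18)  (18,19)  (22,23)  (18,25)  (24,26)  (26,29)
take (0,3); take (3,6); take (6,7); take (8,10); take (12,13); take (15,17); take (18,19); take (22,23); take (24,26); take (26,29).
Selected: (0,3) (3,6) (6,7) (8,10) (12,13) (15,17) (18,19) (22,23) (24,26) (26,29)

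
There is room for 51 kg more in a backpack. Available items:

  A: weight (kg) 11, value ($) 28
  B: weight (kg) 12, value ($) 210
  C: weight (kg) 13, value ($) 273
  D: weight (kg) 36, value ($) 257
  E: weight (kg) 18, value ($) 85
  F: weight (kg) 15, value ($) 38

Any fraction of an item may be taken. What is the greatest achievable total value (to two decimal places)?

668.61

Sort by value per unit weight and fill in that order.
Ratios (sorted): C 21.00, B 17.50, D 7.14, E 4.72, A 2.55, F 2.53
take C (13 @ 273); take B (12 @ 210); take 26/36 of D → 185.61. Capacity used 51/51.
Total value = 668.61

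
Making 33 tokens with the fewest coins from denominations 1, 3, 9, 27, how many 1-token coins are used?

0

33 = 1×27 + 2×3
Count of 1: 0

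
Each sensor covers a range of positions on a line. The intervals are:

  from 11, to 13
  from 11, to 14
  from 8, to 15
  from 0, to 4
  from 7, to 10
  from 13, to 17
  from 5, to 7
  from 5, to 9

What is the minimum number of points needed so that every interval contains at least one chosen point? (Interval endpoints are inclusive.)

Process intervals by earliest right end; each time one isn't hit yet, stab at its right endpoint.
By right end: [0,4]  [5,7]  [5,9]  [7,10]  [11,13]  [11,14]  [8,15]  [13,17]
[0,4] uncovered → point at 4; [5,7] uncovered → point at 7; [11,13] uncovered → point at 13.
Points: 4, 7, 13 (3 total).

3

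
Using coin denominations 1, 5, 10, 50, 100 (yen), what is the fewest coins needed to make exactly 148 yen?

9

148 = 1×100 + 4×10 + 1×5 + 3×1
Total coins = 1 + 4 + 1 + 3 = 9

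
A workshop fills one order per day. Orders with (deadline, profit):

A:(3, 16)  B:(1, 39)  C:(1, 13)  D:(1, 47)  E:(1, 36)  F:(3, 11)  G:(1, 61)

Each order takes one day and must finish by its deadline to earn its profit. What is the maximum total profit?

Take jobs in profit order; each goes to the latest open slot no later than its deadline.
Profit order: G=61 D=47 B=39 E=36 A=16 C=13 F=11
Assign: G→slot 1, D skipped, B skipped, E skipped, A→slot 3, C skipped, F→slot 2.
Slots: [1:G] [2:F] [3:A]
Profit = 61 + 11 + 16 = 88

88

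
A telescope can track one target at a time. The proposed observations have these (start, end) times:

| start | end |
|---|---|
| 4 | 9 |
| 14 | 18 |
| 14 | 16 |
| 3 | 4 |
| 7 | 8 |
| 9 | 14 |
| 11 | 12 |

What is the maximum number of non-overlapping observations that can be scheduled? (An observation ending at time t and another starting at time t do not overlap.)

4

Sorted by end: (3,4)  (7,8)  (4,9)  (11,12)  (9,14)  (14,16)  (14,18)
take (3,4); take (7,8); skip (4,9); take (11,12); skip (9,14); take (14,16); skip (14,18).
Selected 4 observations.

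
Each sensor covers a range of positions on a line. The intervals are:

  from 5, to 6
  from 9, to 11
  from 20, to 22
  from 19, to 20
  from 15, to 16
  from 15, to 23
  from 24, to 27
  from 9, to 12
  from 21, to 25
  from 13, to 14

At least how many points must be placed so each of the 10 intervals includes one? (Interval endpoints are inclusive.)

6

Sorted: [5,6] [9,11] [9,12] [13,14] [15,16] [19,20] [20,22] [15,23] [21,25] [24,27]
{[5,6]} hit by 6; {[9,11],[9,12]} hit by 11; {[13,14]} hit by 14; {[15,16]} hit by 16; {[19,20],[20,22],[15,23]} hit by 20; {[21,25],[24,27]} hit by 25.
Points: 6, 11, 14, 16, 20, 25 (6 total).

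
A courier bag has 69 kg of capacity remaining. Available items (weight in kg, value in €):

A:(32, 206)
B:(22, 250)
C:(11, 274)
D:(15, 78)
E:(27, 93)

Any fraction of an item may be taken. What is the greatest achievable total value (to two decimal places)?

Ratios (sorted): C 24.91, B 11.36, A 6.44, D 5.20, E 3.44
take C (11 @ 274); take B (22 @ 250); take A (32 @ 206); take 4/15 of D → 20.80. Capacity used 69/69.
Total value = 750.80

750.80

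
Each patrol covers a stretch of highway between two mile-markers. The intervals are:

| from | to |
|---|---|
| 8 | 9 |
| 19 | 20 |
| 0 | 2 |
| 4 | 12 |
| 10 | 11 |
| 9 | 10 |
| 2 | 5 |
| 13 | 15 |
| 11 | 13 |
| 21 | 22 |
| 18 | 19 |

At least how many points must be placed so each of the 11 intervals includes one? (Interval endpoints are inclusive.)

6

Sort by right endpoint; whenever an interval is uncovered, place a point at its right end.
By right end: [0,2]  [2,5]  [8,9]  [9,10]  [10,11]  [4,12]  [11,13]  [13,15]  [18,19]  [19,20]  [21,22]
[0,2] uncovered → point at 2; [8,9] uncovered → point at 9; [10,11] uncovered → point at 11; [13,15] uncovered → point at 15; [18,19] uncovered → point at 19; [21,22] uncovered → point at 22.
Points: 2, 9, 11, 15, 19, 22 (6 total).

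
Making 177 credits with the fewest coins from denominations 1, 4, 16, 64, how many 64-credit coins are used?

Use the largest denomination that fits, subtract, and repeat.
177 = 2×64 + 3×16 + 1×1
Count of 64: 2

2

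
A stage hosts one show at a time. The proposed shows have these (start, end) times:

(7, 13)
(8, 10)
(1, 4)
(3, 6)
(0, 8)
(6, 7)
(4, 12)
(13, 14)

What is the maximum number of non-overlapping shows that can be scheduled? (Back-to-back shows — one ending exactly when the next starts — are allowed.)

Sorted by end: (1,4)  (3,6)  (6,7)  (0,8)  (8,10)  (4,12)  (7,13)  (13,14)
take (1,4); take (6,7); take (8,10); take (13,14).
Selected 4 shows.

4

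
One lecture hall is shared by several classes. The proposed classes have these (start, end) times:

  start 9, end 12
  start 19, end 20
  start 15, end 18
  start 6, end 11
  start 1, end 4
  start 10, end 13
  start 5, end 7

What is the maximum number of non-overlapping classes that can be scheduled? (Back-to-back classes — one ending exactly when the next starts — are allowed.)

Sort by end time and greedily take each interval whose start is ≥ the last chosen end.
By end time: (1,4), (5,7), (6,11), (9,12), (10,13), (15,18), (19,20).
Pick (1,4); next start ≥ 4 → (5,7); next start ≥ 7 → (9,12); next start ≥ 12 → (15,18); next start ≥ 18 → (19,20).
Selected 5 classes.

5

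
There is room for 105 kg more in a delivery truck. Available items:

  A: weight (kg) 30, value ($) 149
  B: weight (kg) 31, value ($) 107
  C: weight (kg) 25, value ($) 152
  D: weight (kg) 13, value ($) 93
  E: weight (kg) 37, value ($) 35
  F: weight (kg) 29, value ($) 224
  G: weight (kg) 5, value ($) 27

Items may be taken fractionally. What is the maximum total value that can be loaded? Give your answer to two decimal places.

Sort by value per unit weight and fill in that order.
Ratios (sorted): F 7.72, D 7.15, C 6.08, G 5.40, A 4.97, B 3.45, E 0.95
take F (29 @ 224); take D (13 @ 93); take C (25 @ 152); take G (5 @ 27); take A (30 @ 149); take 3/31 of B → 10.35. Capacity used 105/105.
Total value = 655.35

655.35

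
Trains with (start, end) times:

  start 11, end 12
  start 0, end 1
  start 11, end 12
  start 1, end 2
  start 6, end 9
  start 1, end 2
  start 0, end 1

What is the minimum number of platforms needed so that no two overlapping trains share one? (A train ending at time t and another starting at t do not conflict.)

2

Events (time:±→running): 0:+→1 0:+→2 … peak 2.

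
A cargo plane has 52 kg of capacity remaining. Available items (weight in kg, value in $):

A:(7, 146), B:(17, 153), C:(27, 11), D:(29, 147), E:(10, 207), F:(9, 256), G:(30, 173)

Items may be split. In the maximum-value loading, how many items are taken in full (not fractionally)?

4

Ratios (sorted): F 28.44, A 20.86, E 20.70, B 9.00, G 5.77, D 5.07, C 0.41
take F (9 @ 256); take A (7 @ 146); take E (10 @ 207); take B (17 @ 153); take 9/30 of G → 51.90. Capacity used 52/52.
4 item(s) taken whole; one partial (take 9/30 of G).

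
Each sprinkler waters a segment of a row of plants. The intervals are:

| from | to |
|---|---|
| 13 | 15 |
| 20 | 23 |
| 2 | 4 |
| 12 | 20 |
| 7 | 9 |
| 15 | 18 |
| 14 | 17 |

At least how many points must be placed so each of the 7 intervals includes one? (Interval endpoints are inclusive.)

4

Sorted: [2,4] [7,9] [13,15] [14,17] [15,18] [12,20] [20,23]
{[2,4]} hit by 4; {[7,9]} hit by 9; {[13,15],[14,17],[15,18],[12,20]} hit by 15; {[20,23]} hit by 23.
Points: 4, 9, 15, 23 (4 total).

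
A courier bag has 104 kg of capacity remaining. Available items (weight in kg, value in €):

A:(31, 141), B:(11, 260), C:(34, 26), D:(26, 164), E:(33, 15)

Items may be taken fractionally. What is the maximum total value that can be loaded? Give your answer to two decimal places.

Greedy by value/weight ratio, highest first.
Ratios (sorted): B 23.64, D 6.31, A 4.55, C 0.76, E 0.45
take B (11 @ 260); take D (26 @ 164); take A (31 @ 141); take C (34 @ 26); take 2/33 of E → 0.91. Capacity used 104/104.
Total value = 591.91

591.91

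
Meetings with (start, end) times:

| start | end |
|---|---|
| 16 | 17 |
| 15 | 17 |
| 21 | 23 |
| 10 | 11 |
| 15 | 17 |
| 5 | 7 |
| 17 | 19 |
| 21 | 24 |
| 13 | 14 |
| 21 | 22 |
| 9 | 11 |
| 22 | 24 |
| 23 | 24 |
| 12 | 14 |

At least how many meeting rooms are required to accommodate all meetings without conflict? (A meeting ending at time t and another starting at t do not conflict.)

Events (time:±→running): 5:+→1 7:-→0 9:+→1 10:+→2 11:-→1 11:-→0 12:+→1 13:+→2 14:-→1 14:-→0 15:+→1 15:+→2 16:+→3 … peak 3.

3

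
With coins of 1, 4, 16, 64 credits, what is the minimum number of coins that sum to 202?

7

Greedy: take as many of the largest coin as possible, then repeat with the remainder.
202 − 3×64→10 − 2×4→2 − 2×1→0
Total coins = 3 + 2 + 2 = 7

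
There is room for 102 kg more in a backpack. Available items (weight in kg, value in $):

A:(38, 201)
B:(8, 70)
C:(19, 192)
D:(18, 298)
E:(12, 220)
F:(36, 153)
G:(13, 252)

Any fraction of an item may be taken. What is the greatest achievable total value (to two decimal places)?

1201.26

Sort by value per unit weight and fill in that order.
Ratios (sorted): G 19.38, E 18.33, D 16.56, C 10.11, B 8.75, A 5.29, F 4.25
take G (13 @ 252); take E (12 @ 220); take D (18 @ 298); take C (19 @ 192); take B (8 @ 70); take 32/38 of A → 169.26. Capacity used 102/102.
Total value = 1201.26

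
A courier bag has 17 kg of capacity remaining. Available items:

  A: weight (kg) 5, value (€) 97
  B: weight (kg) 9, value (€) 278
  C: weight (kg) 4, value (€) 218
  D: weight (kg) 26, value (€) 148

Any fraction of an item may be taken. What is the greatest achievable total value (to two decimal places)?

573.60

Sort by value per unit weight and fill in that order.
Order: C (218/4=54.50) > B (278/9=30.89) > A (97/5=19.40) > D (148/26=5.69)
Fill: take C (4 @ 218) → take B (9 @ 278) → take 4/5 of A → 77.60; 17/17 used.
Total value = 573.60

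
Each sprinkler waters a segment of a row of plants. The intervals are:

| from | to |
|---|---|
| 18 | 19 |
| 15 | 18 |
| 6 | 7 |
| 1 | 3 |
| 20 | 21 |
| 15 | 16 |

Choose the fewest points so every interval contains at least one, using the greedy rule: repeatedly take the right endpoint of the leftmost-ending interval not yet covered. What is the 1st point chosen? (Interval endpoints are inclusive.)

By right end: [1,3]  [6,7]  [15,16]  [15,18]  [18,19]  [20,21]
[1,3] uncovered → point at 3; [6,7] uncovered → point at 7; [15,16] uncovered → point at 16; [18,19] uncovered → point at 19; [20,21] uncovered → point at 21.
Points: 3, 7, 16, 19, 21 (5 total).

3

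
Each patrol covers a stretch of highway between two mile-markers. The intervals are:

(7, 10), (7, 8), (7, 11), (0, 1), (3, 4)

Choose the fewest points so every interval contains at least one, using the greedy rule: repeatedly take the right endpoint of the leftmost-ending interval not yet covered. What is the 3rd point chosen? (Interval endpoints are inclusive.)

8

By right end: [0,1]  [3,4]  [7,8]  [7,10]  [7,11]
[0,1] uncovered → point at 1; [3,4] uncovered → point at 4; [7,8] uncovered → point at 8.
Points: 1, 4, 8 (3 total).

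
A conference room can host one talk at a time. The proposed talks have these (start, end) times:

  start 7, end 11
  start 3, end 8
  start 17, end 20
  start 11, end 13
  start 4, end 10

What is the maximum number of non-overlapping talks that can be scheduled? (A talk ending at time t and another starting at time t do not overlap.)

Sorted by end: (3,8)  (4,10)  (7,11)  (11,13)  (17,20)
take (3,8); take (11,13); take (17,20).
Selected 3 talks.

3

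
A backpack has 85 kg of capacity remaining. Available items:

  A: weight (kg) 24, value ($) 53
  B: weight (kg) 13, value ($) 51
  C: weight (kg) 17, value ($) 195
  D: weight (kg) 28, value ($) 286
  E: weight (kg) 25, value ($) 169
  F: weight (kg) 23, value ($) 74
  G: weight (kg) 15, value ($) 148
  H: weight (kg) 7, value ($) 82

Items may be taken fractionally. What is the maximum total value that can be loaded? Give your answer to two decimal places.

Order: H (82/7=11.71) > C (195/17=11.47) > D (286/28=10.21) > G (148/15=9.87) > E (169/25=6.76) > B (51/13=3.92) > F (74/23=3.22) > A (53/24=2.21)
Fill: take H (7 @ 82) → take C (17 @ 195) → take D (28 @ 286) → take G (15 @ 148) → take 18/25 of E → 121.68; 85/85 used.
Total value = 832.68

832.68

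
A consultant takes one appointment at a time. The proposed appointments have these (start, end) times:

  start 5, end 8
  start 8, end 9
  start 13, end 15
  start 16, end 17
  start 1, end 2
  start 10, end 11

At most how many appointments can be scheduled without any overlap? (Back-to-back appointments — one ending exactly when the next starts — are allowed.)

6

Greedy by earliest finish: after sorting by end time, pick each interval compatible with the last pick.
Sorted by end: (1,2)  (5,8)  (8,9)  (10,11)  (13,15)  (16,17)
take (1,2); take (5,8); take (8,9); take (10,11); take (13,15); take (16,17).
Selected 6 appointments.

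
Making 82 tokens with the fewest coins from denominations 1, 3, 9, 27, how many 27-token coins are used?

3

82 − 3×27→1 − 1×1→0
Count of 27: 3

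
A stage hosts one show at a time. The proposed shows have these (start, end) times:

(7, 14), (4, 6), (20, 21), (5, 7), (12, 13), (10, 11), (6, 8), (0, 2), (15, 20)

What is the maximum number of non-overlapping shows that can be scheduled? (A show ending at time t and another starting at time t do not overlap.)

7

Greedy by earliest finish: after sorting by end time, pick each interval compatible with the last pick.
By end time: (0,2), (4,6), (5,7), (6,8), (10,11), (12,13), (7,14), (15,20), (20,21).
Pick (0,2); next start ≥ 2 → (4,6); next start ≥ 6 → (6,8); next start ≥ 8 → (10,11); next start ≥ 11 → (12,13); next start ≥ 13 → (15,20); next start ≥ 20 → (20,21).
Selected 7 shows.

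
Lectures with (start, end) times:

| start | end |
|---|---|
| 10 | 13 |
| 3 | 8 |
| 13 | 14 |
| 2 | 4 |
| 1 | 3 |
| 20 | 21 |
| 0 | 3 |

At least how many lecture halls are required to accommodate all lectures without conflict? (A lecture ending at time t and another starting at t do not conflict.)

3

Count concurrent intervals with a sweep; the peak is the room count.
Events (time:±→running): 0:+→1 1:+→2 2:+→3 … peak 3.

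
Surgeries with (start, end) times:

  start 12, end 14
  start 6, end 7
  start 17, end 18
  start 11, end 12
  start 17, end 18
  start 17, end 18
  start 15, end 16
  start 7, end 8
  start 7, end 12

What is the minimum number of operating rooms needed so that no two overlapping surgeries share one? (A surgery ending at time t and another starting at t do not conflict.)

Count concurrent intervals with a sweep; the peak is the room count.
Events (time:±→running): 6:+→1 7:-→0 7:+→1 7:+→2 8:-→1 11:+→2 12:-→1 12:-→0 12:+→1 14:-→0 15:+→1 16:-→0 17:+→1 17:+→2 17:+→3 … peak 3.

3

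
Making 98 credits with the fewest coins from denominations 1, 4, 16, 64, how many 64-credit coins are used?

98 = 1×64 + 2×16 + 2×1
Count of 64: 1

1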